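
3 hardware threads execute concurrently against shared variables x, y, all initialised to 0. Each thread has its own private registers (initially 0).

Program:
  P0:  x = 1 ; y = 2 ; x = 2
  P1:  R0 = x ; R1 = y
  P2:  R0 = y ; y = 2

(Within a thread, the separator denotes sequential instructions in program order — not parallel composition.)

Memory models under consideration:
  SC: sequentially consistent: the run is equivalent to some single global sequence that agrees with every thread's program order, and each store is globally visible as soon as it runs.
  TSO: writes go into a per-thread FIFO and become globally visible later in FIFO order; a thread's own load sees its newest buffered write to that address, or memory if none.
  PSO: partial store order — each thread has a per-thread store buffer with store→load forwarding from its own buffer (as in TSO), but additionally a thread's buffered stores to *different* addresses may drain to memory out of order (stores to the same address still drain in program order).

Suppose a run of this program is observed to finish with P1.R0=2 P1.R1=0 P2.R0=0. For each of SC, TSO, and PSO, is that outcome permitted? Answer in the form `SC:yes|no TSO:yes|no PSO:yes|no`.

outcome vector order: (P1.R0,P1.R1,P2.R0)
under SC → 000; 002; 020; 022; 100; 102; 120; 122; 220; 222
under TSO → 000; 002; 020; 022; 100; 102; 120; 122; 220; 222
under PSO → 000; 002; 020; 022; 100; 102; 120; 122; 200; 202; 220; 222
target 200 ∈ {PSO}

SC:no TSO:no PSO:yes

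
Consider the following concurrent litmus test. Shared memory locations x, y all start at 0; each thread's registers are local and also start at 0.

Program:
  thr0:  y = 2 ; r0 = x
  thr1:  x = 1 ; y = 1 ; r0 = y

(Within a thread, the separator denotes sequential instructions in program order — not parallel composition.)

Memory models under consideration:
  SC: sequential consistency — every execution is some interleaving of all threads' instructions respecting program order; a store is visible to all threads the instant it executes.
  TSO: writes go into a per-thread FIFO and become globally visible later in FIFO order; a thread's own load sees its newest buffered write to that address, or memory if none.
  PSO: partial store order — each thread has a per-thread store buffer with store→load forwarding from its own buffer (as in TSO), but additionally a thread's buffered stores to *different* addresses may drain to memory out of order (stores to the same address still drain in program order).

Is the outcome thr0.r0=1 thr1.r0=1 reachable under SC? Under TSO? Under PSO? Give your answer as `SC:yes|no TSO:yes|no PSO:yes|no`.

outcome vector order: (thr0.r0,thr1.r0)
SC: 3 outcomes — {(0,1); (1,1); (1,2)}
TSO: 4 outcomes — {(0,1); (0,2); (1,1); (1,2)}
PSO: 4 outcomes — {(0,1); (0,2); (1,1); (1,2)}
target (1,1) ∈ {SC,TSO,PSO}

SC:yes TSO:yes PSO:yes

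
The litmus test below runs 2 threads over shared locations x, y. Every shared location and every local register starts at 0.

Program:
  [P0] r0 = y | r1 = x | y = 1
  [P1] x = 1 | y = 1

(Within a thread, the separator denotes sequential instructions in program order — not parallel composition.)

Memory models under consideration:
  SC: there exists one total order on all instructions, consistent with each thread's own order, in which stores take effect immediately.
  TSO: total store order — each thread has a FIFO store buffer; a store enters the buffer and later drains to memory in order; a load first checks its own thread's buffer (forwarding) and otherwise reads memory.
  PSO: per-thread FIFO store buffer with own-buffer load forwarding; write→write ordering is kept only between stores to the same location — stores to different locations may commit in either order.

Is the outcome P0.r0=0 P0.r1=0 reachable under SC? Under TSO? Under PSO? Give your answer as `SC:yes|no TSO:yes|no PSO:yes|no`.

outcome vector order: (P0.r0,P0.r1)
[SC] allowed = {0/0 0/1 1/1}
[TSO] allowed = {0/0 0/1 1/1}
[PSO] allowed = {0/0 0/1 1/0 1/1}
target 0/0 ∈ {SC,TSO,PSO}

SC:yes TSO:yes PSO:yes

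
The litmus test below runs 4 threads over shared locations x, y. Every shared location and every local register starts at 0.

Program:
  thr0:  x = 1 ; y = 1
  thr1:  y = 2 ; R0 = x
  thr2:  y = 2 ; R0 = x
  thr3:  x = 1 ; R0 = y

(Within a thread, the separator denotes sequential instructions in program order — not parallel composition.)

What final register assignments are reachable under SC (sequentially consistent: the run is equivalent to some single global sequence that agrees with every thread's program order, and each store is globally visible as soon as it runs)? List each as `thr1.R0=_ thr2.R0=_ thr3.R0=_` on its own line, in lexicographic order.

outcome vector order: (thr1.R0,thr2.R0,thr3.R0)
|SC outcomes| = 9

thr1.R0=0 thr2.R0=0 thr3.R0=1
thr1.R0=0 thr2.R0=0 thr3.R0=2
thr1.R0=0 thr2.R0=1 thr3.R0=1
thr1.R0=0 thr2.R0=1 thr3.R0=2
thr1.R0=1 thr2.R0=0 thr3.R0=1
thr1.R0=1 thr2.R0=0 thr3.R0=2
thr1.R0=1 thr2.R0=1 thr3.R0=0
thr1.R0=1 thr2.R0=1 thr3.R0=1
thr1.R0=1 thr2.R0=1 thr3.R0=2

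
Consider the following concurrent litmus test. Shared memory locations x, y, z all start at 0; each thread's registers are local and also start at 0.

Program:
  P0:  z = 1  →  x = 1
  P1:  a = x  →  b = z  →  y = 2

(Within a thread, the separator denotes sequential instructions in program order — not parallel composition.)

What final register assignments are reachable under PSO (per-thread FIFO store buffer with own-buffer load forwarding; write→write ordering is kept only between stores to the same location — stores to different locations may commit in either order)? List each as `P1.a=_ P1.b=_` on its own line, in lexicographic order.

P1.a=0 P1.b=0
P1.a=0 P1.b=1
P1.a=1 P1.b=0
P1.a=1 P1.b=1

outcome vector order: (P1.a,P1.b)
|PSO outcomes| = 4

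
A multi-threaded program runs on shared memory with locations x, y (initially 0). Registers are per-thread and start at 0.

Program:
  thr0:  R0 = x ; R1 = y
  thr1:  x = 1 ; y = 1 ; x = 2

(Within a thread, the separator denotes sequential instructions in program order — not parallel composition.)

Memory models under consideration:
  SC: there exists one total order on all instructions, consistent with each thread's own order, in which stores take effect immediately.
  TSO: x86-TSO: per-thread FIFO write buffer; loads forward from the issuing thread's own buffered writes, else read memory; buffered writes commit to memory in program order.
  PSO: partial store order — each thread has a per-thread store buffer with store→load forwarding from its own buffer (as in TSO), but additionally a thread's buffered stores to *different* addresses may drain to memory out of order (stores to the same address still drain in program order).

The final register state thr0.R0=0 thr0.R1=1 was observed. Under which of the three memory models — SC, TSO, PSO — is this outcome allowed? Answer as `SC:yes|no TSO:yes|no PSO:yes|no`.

outcome vector order: (thr0.R0,thr0.R1)
SC: 5 outcomes — {<0 0> <0 1> <1 0> <1 1> <2 1>}
TSO: 5 outcomes — {<0 0> <0 1> <1 0> <1 1> <2 1>}
PSO: 6 outcomes — {<0 0> <0 1> <1 0> <1 1> <2 0> <2 1>}
target <0 1> ∈ {SC,TSO,PSO}

SC:yes TSO:yes PSO:yes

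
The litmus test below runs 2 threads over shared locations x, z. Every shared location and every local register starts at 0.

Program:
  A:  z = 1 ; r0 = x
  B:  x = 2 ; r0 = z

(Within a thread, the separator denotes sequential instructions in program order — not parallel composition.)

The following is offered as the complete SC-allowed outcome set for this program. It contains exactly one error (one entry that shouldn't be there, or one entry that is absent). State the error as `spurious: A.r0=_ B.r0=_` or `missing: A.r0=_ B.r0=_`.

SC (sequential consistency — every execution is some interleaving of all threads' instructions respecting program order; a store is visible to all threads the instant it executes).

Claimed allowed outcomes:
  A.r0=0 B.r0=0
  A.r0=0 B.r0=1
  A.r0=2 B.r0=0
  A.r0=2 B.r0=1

spurious: A.r0=0 B.r0=0

outcome vector order: (A.r0,B.r0)
[SC] allowed = {0/1; 2/0; 2/1}
claimed∖SC = {0/0}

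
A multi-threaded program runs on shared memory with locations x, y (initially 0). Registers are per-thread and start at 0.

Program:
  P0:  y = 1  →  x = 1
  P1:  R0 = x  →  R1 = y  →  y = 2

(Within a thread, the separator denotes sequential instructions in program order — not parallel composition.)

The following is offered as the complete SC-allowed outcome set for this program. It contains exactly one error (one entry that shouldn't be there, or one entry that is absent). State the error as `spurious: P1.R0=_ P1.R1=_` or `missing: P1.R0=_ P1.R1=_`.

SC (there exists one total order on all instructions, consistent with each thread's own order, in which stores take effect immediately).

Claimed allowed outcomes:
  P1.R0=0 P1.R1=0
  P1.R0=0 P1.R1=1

outcome vector order: (P1.R0,P1.R1)
SC (3): 00, 01, 11
SC∖claimed = {11}

missing: P1.R0=1 P1.R1=1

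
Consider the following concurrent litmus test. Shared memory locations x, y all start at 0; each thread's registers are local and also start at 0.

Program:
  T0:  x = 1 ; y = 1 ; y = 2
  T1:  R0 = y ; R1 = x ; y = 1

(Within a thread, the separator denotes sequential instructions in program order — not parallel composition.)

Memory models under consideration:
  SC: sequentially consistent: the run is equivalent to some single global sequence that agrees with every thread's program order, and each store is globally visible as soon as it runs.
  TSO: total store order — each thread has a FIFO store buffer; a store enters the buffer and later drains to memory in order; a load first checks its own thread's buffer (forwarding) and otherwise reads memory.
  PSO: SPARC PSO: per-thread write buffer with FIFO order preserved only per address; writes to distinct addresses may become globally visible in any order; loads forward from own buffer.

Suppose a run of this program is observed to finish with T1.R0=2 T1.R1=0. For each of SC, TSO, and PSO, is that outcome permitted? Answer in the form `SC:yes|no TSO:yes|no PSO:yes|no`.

SC:no TSO:no PSO:yes

outcome vector order: (T1.R0,T1.R1)
SC (4): 0/0, 0/1, 1/1, 2/1
TSO (4): 0/0, 0/1, 1/1, 2/1
PSO (6): 0/0, 0/1, 1/0, 1/1, 2/0, 2/1
target 2/0 ∈ {PSO}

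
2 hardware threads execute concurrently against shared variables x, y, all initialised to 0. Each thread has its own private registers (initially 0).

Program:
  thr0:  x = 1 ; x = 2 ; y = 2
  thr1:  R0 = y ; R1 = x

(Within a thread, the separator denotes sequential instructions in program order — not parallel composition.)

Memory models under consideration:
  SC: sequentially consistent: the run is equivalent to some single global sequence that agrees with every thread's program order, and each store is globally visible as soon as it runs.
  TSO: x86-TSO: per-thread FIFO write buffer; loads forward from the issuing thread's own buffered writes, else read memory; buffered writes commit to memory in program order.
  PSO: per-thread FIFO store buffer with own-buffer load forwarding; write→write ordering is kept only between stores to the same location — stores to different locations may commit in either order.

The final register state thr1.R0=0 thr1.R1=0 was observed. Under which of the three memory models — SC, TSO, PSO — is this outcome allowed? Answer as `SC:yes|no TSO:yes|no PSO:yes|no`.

outcome vector order: (thr1.R0,thr1.R1)
under SC → 0/0; 0/1; 0/2; 2/2
under TSO → 0/0; 0/1; 0/2; 2/2
under PSO → 0/0; 0/1; 0/2; 2/0; 2/1; 2/2
target 0/0 ∈ {SC,TSO,PSO}

SC:yes TSO:yes PSO:yes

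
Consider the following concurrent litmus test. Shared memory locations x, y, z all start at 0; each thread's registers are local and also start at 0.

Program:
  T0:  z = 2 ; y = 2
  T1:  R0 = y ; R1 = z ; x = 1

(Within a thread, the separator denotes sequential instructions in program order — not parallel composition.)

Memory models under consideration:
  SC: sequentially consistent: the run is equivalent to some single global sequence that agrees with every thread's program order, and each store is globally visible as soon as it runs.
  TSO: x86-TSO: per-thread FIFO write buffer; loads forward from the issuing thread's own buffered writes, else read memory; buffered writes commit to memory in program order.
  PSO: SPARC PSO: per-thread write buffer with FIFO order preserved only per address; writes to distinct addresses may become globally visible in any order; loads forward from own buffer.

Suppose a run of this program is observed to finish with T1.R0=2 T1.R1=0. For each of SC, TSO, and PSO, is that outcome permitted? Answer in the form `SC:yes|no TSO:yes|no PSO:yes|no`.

outcome vector order: (T1.R0,T1.R1)
under SC → <0 0>, <0 2>, <2 2>
under TSO → <0 0>, <0 2>, <2 2>
under PSO → <0 0>, <0 2>, <2 0>, <2 2>
target <2 0> ∈ {PSO}

SC:no TSO:no PSO:yes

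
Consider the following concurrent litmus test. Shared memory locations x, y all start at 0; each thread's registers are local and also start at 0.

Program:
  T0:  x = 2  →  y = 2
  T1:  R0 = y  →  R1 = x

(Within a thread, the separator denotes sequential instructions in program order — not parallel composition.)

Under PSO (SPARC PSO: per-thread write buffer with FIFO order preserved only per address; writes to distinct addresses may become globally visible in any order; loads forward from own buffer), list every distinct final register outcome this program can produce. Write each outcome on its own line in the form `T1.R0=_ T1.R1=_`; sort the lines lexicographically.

outcome vector order: (T1.R0,T1.R1)
|PSO outcomes| = 4

T1.R0=0 T1.R1=0
T1.R0=0 T1.R1=2
T1.R0=2 T1.R1=0
T1.R0=2 T1.R1=2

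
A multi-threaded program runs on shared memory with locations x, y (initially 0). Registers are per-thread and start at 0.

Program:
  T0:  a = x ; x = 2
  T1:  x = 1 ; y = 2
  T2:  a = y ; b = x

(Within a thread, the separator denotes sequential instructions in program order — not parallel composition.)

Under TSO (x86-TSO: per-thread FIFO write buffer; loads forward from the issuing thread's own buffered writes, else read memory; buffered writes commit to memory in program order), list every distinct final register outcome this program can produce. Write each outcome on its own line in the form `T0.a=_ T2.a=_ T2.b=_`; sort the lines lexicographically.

T0.a=0 T2.a=0 T2.b=0
T0.a=0 T2.a=0 T2.b=1
T0.a=0 T2.a=0 T2.b=2
T0.a=0 T2.a=2 T2.b=1
T0.a=0 T2.a=2 T2.b=2
T0.a=1 T2.a=0 T2.b=0
T0.a=1 T2.a=0 T2.b=1
T0.a=1 T2.a=0 T2.b=2
T0.a=1 T2.a=2 T2.b=1
T0.a=1 T2.a=2 T2.b=2

outcome vector order: (T0.a,T2.a,T2.b)
|TSO outcomes| = 10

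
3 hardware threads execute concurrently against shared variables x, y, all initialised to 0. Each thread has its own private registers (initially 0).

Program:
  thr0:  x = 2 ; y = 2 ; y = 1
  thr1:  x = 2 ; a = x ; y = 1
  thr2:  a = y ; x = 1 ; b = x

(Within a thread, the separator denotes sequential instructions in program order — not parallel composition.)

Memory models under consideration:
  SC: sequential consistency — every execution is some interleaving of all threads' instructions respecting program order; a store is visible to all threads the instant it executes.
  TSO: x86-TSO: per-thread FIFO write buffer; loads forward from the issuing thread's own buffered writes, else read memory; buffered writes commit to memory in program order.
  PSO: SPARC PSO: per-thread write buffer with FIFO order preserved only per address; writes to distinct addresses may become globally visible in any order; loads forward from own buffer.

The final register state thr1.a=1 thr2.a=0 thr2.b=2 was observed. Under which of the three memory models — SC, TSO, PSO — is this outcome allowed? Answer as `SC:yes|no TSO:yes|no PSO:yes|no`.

outcome vector order: (thr1.a,thr2.a,thr2.b)
SC: 10 outcomes — {<1 0 1>; <1 0 2>; <1 1 1>; <1 2 1>; <2 0 1>; <2 0 2>; <2 1 1>; <2 1 2>; <2 2 1>; <2 2 2>}
TSO: 10 outcomes — {<1 0 1>; <1 0 2>; <1 1 1>; <1 2 1>; <2 0 1>; <2 0 2>; <2 1 1>; <2 1 2>; <2 2 1>; <2 2 2>}
PSO: 12 outcomes — {<1 0 1>; <1 0 2>; <1 1 1>; <1 1 2>; <1 2 1>; <1 2 2>; <2 0 1>; <2 0 2>; <2 1 1>; <2 1 2>; <2 2 1>; <2 2 2>}
target <1 0 2> ∈ {SC,TSO,PSO}

SC:yes TSO:yes PSO:yes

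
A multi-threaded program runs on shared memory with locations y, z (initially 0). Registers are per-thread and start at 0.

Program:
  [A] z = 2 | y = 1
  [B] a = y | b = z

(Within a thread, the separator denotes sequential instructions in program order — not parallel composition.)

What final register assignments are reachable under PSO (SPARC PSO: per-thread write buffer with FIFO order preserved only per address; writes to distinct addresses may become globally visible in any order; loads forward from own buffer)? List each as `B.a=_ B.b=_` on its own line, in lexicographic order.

B.a=0 B.b=0
B.a=0 B.b=2
B.a=1 B.b=0
B.a=1 B.b=2

outcome vector order: (B.a,B.b)
|PSO outcomes| = 4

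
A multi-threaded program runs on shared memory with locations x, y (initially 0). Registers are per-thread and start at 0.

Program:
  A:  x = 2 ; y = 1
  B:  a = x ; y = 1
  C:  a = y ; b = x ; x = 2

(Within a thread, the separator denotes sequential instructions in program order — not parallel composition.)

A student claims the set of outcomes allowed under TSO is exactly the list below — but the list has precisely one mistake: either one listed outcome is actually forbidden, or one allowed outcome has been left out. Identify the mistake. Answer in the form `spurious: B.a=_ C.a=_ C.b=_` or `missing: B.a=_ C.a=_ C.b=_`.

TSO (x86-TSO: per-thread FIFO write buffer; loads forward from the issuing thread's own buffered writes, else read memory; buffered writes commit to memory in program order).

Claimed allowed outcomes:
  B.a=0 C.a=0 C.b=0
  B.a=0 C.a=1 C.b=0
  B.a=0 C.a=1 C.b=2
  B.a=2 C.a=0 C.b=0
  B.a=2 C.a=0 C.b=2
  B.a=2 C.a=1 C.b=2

outcome vector order: (B.a,C.a,C.b)
[TSO] allowed = {000, 002, 010, 012, 200, 202, 212}
TSO∖claimed = {002}

missing: B.a=0 C.a=0 C.b=2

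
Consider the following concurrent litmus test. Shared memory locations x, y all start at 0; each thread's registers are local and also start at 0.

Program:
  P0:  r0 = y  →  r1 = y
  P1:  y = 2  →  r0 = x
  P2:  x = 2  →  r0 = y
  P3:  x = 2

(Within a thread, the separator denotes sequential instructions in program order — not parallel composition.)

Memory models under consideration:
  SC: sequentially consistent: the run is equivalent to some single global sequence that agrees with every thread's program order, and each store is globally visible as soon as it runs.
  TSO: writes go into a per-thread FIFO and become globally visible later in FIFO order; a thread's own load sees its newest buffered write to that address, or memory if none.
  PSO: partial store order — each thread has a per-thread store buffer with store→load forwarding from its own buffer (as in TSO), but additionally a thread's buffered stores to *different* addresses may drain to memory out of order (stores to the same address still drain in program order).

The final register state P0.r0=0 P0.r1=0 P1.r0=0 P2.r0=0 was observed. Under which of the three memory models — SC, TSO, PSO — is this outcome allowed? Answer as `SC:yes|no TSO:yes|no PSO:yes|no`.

outcome vector order: (P0.r0,P0.r1,P1.r0,P2.r0)
[SC] allowed = {<0 0 0 2>, <0 0 2 0>, <0 0 2 2>, <0 2 0 2>, <0 2 2 0>, <0 2 2 2>, <2 2 0 2>, <2 2 2 0>, <2 2 2 2>}
[TSO] allowed = {<0 0 0 0>, <0 0 0 2>, <0 0 2 0>, <0 0 2 2>, <0 2 0 0>, <0 2 0 2>, <0 2 2 0>, <0 2 2 2>, <2 2 0 0>, <2 2 0 2>, <2 2 2 0>, <2 2 2 2>}
[PSO] allowed = {<0 0 0 0>, <0 0 0 2>, <0 0 2 0>, <0 0 2 2>, <0 2 0 0>, <0 2 0 2>, <0 2 2 0>, <0 2 2 2>, <2 2 0 0>, <2 2 0 2>, <2 2 2 0>, <2 2 2 2>}
target <0 0 0 0> ∈ {TSO,PSO}

SC:no TSO:yes PSO:yes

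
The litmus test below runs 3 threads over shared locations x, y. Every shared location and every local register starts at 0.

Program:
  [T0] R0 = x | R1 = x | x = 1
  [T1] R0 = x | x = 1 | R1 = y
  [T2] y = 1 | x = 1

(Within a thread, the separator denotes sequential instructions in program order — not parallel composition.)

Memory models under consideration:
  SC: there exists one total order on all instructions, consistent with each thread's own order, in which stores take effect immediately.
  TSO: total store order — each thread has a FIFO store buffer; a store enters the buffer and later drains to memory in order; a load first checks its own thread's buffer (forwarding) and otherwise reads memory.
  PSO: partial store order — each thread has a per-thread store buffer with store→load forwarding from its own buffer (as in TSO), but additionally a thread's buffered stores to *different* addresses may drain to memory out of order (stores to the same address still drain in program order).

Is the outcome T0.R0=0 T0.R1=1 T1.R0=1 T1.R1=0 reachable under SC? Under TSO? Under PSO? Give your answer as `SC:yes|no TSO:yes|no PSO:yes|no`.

SC:no TSO:no PSO:yes

outcome vector order: (T0.R0,T0.R1,T1.R0,T1.R1)
under SC → 0000; 0001; 0010; 0011; 0100; 0101; 0111; 1100; 1101; 1111
under TSO → 0000; 0001; 0010; 0011; 0100; 0101; 0111; 1100; 1101; 1111
under PSO → 0000; 0001; 0010; 0011; 0100; 0101; 0110; 0111; 1100; 1101; 1110; 1111
target 0110 ∈ {PSO}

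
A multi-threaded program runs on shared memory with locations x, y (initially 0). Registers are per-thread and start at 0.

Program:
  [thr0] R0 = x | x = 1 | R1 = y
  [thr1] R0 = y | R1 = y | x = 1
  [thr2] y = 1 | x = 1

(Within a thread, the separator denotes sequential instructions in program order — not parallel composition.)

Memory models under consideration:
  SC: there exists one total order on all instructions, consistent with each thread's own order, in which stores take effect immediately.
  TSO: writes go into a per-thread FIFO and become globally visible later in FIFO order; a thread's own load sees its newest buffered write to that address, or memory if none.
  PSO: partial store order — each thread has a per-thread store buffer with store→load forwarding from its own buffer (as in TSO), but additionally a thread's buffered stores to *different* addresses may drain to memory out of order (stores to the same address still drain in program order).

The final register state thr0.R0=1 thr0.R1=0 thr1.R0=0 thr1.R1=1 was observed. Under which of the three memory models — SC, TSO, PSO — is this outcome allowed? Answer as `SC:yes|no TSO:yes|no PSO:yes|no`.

outcome vector order: (thr0.R0,thr0.R1,thr1.R0,thr1.R1)
SC: 10 outcomes — {0000; 0001; 0011; 0100; 0101; 0111; 1000; 1100; 1101; 1111}
TSO: 10 outcomes — {0000; 0001; 0011; 0100; 0101; 0111; 1000; 1100; 1101; 1111}
PSO: 12 outcomes — {0000; 0001; 0011; 0100; 0101; 0111; 1000; 1001; 1011; 1100; 1101; 1111}
target 1001 ∈ {PSO}

SC:no TSO:no PSO:yes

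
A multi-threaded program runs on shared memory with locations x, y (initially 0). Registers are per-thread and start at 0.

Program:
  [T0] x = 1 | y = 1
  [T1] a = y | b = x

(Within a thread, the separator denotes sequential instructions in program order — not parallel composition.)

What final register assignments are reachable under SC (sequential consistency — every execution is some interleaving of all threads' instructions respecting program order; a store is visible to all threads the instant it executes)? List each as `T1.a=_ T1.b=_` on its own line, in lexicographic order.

T1.a=0 T1.b=0
T1.a=0 T1.b=1
T1.a=1 T1.b=1

outcome vector order: (T1.a,T1.b)
|SC outcomes| = 3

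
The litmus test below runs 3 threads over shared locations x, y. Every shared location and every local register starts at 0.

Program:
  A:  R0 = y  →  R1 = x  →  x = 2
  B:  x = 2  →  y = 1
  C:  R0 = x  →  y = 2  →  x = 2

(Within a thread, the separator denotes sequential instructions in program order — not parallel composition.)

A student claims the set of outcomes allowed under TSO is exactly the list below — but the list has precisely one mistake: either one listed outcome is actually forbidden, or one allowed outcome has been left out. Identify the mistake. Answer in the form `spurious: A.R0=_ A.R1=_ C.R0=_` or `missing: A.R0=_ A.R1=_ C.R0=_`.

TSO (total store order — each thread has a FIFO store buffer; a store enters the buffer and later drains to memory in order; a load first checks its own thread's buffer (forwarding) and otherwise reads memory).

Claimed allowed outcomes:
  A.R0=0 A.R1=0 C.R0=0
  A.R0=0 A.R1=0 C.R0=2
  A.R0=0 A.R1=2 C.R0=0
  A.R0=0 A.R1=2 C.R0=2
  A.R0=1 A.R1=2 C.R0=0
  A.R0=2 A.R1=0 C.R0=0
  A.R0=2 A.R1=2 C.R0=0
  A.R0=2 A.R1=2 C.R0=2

missing: A.R0=1 A.R1=2 C.R0=2

outcome vector order: (A.R0,A.R1,C.R0)
[TSO] allowed = {<0 0 0>; <0 0 2>; <0 2 0>; <0 2 2>; <1 2 0>; <1 2 2>; <2 0 0>; <2 2 0>; <2 2 2>}
TSO∖claimed = {<1 2 2>}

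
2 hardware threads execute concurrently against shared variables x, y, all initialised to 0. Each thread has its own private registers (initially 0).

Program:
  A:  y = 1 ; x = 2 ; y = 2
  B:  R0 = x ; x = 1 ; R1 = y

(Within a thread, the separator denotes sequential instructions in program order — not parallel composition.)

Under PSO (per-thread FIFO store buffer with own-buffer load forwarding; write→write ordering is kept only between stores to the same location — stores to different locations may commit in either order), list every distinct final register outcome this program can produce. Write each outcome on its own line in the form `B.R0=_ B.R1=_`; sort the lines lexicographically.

B.R0=0 B.R1=0
B.R0=0 B.R1=1
B.R0=0 B.R1=2
B.R0=2 B.R1=0
B.R0=2 B.R1=1
B.R0=2 B.R1=2

outcome vector order: (B.R0,B.R1)
|PSO outcomes| = 6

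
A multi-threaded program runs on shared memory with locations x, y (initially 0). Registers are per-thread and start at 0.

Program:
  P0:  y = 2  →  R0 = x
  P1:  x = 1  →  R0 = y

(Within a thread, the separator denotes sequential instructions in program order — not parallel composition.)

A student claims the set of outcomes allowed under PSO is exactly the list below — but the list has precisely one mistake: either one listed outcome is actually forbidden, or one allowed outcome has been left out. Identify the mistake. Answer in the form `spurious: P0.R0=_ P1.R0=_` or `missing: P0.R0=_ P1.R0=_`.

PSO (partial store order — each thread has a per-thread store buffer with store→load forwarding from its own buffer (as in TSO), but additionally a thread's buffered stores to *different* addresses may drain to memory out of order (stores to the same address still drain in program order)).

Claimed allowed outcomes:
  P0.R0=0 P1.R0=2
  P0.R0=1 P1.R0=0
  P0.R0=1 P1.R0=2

missing: P0.R0=0 P1.R0=0

outcome vector order: (P0.R0,P1.R0)
PSO (4): 00 02 10 12
PSO∖claimed = {00}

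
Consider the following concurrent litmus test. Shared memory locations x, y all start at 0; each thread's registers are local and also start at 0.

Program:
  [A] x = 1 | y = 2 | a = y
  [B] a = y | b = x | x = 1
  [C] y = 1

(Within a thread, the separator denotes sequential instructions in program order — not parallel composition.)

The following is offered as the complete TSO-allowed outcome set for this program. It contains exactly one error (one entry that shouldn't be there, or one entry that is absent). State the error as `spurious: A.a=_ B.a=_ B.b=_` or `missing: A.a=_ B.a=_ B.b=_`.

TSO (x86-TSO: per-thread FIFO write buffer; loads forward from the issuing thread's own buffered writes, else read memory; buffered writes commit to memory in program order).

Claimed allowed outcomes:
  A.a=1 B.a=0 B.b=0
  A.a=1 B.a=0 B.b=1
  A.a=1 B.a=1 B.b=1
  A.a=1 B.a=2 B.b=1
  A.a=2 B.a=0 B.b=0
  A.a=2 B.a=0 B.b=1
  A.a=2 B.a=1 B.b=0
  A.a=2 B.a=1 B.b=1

outcome vector order: (A.a,B.a,B.b)
TSO: 9 outcomes — {(1,0,0), (1,0,1), (1,1,1), (1,2,1), (2,0,0), (2,0,1), (2,1,0), (2,1,1), (2,2,1)}
TSO∖claimed = {(2,2,1)}

missing: A.a=2 B.a=2 B.b=1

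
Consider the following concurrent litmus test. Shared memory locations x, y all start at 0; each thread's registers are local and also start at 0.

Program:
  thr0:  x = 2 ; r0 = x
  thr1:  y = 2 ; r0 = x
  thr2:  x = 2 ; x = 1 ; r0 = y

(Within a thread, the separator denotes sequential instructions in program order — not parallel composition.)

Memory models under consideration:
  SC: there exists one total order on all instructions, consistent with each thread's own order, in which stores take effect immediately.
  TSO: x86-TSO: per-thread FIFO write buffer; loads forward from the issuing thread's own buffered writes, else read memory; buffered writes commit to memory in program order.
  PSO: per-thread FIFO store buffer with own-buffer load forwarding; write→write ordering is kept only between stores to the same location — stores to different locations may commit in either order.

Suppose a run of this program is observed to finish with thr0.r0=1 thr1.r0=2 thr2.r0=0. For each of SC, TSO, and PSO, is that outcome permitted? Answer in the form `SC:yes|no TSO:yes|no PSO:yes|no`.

outcome vector order: (thr0.r0,thr1.r0,thr2.r0)
[SC] allowed = {1/0/2; 1/1/0; 1/1/2; 1/2/2; 2/0/2; 2/1/0; 2/1/2; 2/2/0; 2/2/2}
[TSO] allowed = {1/0/0; 1/0/2; 1/1/0; 1/1/2; 1/2/0; 1/2/2; 2/0/0; 2/0/2; 2/1/0; 2/1/2; 2/2/0; 2/2/2}
[PSO] allowed = {1/0/0; 1/0/2; 1/1/0; 1/1/2; 1/2/0; 1/2/2; 2/0/0; 2/0/2; 2/1/0; 2/1/2; 2/2/0; 2/2/2}
target 1/2/0 ∈ {TSO,PSO}

SC:no TSO:yes PSO:yes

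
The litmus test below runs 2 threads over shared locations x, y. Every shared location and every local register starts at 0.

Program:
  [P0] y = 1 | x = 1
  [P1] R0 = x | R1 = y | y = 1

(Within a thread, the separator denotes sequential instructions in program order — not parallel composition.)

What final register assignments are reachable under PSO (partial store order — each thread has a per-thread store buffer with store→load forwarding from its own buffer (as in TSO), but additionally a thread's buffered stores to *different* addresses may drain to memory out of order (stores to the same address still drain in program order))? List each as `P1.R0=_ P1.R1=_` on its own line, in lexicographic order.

P1.R0=0 P1.R1=0
P1.R0=0 P1.R1=1
P1.R0=1 P1.R1=0
P1.R0=1 P1.R1=1

outcome vector order: (P1.R0,P1.R1)
|PSO outcomes| = 4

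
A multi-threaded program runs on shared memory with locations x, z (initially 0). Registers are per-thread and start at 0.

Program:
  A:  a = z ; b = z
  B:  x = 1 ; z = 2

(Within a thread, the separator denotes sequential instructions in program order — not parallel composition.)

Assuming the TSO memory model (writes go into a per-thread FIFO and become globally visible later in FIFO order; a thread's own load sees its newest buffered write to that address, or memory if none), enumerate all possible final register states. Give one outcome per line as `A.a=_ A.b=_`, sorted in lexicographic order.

A.a=0 A.b=0
A.a=0 A.b=2
A.a=2 A.b=2

outcome vector order: (A.a,A.b)
|TSO outcomes| = 3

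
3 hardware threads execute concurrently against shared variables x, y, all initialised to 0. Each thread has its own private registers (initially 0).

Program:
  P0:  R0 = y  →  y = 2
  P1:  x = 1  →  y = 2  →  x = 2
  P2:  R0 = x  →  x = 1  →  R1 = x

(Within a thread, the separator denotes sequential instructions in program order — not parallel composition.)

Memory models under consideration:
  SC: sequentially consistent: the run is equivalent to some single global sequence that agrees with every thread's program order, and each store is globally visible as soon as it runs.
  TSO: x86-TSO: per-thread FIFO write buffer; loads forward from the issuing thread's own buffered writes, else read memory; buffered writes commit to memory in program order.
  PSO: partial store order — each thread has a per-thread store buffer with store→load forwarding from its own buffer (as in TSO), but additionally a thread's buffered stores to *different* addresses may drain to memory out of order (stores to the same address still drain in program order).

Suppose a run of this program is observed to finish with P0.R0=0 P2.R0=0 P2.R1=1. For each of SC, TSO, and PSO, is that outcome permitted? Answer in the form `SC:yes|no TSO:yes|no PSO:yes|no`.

SC:yes TSO:yes PSO:yes

outcome vector order: (P0.R0,P2.R0,P2.R1)
SC (10): (0,0,1), (0,0,2), (0,1,1), (0,1,2), (0,2,1), (2,0,1), (2,0,2), (2,1,1), (2,1,2), (2,2,1)
TSO (10): (0,0,1), (0,0,2), (0,1,1), (0,1,2), (0,2,1), (2,0,1), (2,0,2), (2,1,1), (2,1,2), (2,2,1)
PSO (10): (0,0,1), (0,0,2), (0,1,1), (0,1,2), (0,2,1), (2,0,1), (2,0,2), (2,1,1), (2,1,2), (2,2,1)
target (0,0,1) ∈ {SC,TSO,PSO}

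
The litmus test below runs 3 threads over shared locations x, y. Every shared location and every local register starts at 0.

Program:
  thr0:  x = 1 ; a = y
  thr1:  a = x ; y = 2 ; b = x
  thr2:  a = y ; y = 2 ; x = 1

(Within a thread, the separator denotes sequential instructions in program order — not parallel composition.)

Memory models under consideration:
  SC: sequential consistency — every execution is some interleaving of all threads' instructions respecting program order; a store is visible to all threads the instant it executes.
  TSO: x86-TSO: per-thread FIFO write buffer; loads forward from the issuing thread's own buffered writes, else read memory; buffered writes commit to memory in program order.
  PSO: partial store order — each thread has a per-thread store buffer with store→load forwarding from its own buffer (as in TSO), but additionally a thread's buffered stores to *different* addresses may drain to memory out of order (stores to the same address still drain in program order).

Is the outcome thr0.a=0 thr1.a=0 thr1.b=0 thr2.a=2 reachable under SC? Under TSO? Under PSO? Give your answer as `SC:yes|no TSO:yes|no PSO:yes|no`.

SC:no TSO:yes PSO:yes

outcome vector order: (thr0.a,thr1.a,thr1.b,thr2.a)
[SC] allowed = {0/0/1/0, 0/0/1/2, 0/1/1/0, 0/1/1/2, 2/0/0/0, 2/0/0/2, 2/0/1/0, 2/0/1/2, 2/1/1/0, 2/1/1/2}
[TSO] allowed = {0/0/0/0, 0/0/0/2, 0/0/1/0, 0/0/1/2, 0/1/1/0, 0/1/1/2, 2/0/0/0, 2/0/0/2, 2/0/1/0, 2/0/1/2, 2/1/1/0, 2/1/1/2}
[PSO] allowed = {0/0/0/0, 0/0/0/2, 0/0/1/0, 0/0/1/2, 0/1/1/0, 0/1/1/2, 2/0/0/0, 2/0/0/2, 2/0/1/0, 2/0/1/2, 2/1/1/0, 2/1/1/2}
target 0/0/0/2 ∈ {TSO,PSO}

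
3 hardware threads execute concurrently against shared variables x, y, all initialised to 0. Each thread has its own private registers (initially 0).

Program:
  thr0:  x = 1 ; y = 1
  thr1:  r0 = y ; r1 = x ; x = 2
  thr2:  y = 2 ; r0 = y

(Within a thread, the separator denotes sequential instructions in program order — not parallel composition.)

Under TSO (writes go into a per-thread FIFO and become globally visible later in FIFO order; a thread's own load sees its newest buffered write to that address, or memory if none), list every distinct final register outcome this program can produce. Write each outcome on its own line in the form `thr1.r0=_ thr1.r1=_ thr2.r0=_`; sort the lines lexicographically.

outcome vector order: (thr1.r0,thr1.r1,thr2.r0)
|TSO outcomes| = 10

thr1.r0=0 thr1.r1=0 thr2.r0=1
thr1.r0=0 thr1.r1=0 thr2.r0=2
thr1.r0=0 thr1.r1=1 thr2.r0=1
thr1.r0=0 thr1.r1=1 thr2.r0=2
thr1.r0=1 thr1.r1=1 thr2.r0=1
thr1.r0=1 thr1.r1=1 thr2.r0=2
thr1.r0=2 thr1.r1=0 thr2.r0=1
thr1.r0=2 thr1.r1=0 thr2.r0=2
thr1.r0=2 thr1.r1=1 thr2.r0=1
thr1.r0=2 thr1.r1=1 thr2.r0=2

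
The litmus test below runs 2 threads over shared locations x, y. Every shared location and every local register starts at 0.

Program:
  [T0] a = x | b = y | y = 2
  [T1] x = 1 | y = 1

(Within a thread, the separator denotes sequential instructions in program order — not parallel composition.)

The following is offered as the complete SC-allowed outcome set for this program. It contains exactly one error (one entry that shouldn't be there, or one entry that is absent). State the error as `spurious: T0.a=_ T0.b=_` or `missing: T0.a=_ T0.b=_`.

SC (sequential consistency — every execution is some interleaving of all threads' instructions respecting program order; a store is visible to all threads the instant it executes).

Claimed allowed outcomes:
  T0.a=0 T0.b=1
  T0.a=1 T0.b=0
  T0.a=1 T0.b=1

outcome vector order: (T0.a,T0.b)
SC (4): 00; 01; 10; 11
SC∖claimed = {00}

missing: T0.a=0 T0.b=0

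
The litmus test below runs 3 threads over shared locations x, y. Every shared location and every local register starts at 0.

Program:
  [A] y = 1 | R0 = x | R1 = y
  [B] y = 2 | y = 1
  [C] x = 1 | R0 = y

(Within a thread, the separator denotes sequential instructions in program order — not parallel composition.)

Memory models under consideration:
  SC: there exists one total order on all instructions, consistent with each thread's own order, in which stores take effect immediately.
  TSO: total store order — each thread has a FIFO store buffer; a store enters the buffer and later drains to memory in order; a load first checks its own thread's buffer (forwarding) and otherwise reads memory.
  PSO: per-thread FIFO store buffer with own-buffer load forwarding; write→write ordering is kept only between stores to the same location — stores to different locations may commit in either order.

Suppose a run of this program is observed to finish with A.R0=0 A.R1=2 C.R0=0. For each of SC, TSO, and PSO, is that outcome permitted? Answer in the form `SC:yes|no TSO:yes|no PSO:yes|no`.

outcome vector order: (A.R0,A.R1,C.R0)
SC (10): (0,1,1) (0,1,2) (0,2,1) (0,2,2) (1,1,0) (1,1,1) (1,1,2) (1,2,0) (1,2,1) (1,2,2)
TSO (12): (0,1,0) (0,1,1) (0,1,2) (0,2,0) (0,2,1) (0,2,2) (1,1,0) (1,1,1) (1,1,2) (1,2,0) (1,2,1) (1,2,2)
PSO (12): (0,1,0) (0,1,1) (0,1,2) (0,2,0) (0,2,1) (0,2,2) (1,1,0) (1,1,1) (1,1,2) (1,2,0) (1,2,1) (1,2,2)
target (0,2,0) ∈ {TSO,PSO}

SC:no TSO:yes PSO:yes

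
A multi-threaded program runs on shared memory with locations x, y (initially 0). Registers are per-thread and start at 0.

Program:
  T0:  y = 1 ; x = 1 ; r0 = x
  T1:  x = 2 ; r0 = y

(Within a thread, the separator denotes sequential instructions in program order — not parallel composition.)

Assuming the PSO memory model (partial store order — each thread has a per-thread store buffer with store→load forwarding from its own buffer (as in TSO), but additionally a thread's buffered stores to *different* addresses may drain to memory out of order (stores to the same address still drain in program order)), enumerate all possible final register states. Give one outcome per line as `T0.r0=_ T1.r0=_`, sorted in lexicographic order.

T0.r0=1 T1.r0=0
T0.r0=1 T1.r0=1
T0.r0=2 T1.r0=0
T0.r0=2 T1.r0=1

outcome vector order: (T0.r0,T1.r0)
|PSO outcomes| = 4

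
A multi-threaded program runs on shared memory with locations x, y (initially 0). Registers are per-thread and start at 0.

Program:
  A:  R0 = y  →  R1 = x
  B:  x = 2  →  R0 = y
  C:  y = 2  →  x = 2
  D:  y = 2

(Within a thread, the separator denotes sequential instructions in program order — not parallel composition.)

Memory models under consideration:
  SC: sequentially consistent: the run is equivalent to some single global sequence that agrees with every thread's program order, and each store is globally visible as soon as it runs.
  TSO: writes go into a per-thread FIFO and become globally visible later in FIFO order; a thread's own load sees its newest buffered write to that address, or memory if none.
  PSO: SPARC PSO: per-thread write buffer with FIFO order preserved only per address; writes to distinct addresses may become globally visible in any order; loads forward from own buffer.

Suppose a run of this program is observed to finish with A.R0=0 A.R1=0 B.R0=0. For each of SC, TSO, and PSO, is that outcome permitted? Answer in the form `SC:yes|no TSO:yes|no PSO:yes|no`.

outcome vector order: (A.R0,A.R1,B.R0)
under SC → (0,0,0) (0,0,2) (0,2,0) (0,2,2) (2,0,2) (2,2,0) (2,2,2)
under TSO → (0,0,0) (0,0,2) (0,2,0) (0,2,2) (2,0,0) (2,0,2) (2,2,0) (2,2,2)
under PSO → (0,0,0) (0,0,2) (0,2,0) (0,2,2) (2,0,0) (2,0,2) (2,2,0) (2,2,2)
target (0,0,0) ∈ {SC,TSO,PSO}

SC:yes TSO:yes PSO:yes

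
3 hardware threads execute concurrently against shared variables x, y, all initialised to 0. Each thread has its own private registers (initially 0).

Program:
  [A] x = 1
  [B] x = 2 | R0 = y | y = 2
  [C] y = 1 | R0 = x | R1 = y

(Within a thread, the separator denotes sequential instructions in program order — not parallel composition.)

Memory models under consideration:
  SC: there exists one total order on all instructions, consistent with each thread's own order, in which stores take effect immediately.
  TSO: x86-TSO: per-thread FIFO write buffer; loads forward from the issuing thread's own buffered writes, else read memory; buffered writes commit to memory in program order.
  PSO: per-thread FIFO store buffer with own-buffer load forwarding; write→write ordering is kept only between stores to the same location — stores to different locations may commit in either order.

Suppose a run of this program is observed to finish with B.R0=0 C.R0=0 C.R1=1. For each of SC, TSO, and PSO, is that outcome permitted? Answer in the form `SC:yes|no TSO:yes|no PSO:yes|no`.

outcome vector order: (B.R0,C.R0,C.R1)
[SC] allowed = {011; 012; 021; 022; 101; 102; 111; 112; 121; 122}
[TSO] allowed = {001; 002; 011; 012; 021; 022; 101; 102; 111; 112; 121; 122}
[PSO] allowed = {001; 002; 011; 012; 021; 022; 101; 102; 111; 112; 121; 122}
target 001 ∈ {TSO,PSO}

SC:no TSO:yes PSO:yes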